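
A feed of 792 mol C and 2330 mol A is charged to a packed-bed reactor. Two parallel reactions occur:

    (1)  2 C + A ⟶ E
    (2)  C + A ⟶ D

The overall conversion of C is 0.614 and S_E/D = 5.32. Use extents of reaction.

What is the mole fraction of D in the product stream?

Conversion of C: C consumed = 0.614 × 792 = 486.3 mol = 2ξ₁ + 1ξ₂.
Selectivity: 1ξ₁ / (1ξ₂) = 5.32 → ξ₁ = 5.32 ξ₂.
Substitute: (2·5.32 + 1) ξ₂ = 486.3 → ξ₂ = 41.78 mol, ξ₁ = 222.3 mol.
Outlet amounts (n = n₀ + Σ ν·ξ):
  C: 792 − 2(222.3) − 1(41.78) = 305.7
  A: 2330 − 1(222.3) − 1(41.78) = 2066
  E: 0 + 1(222.3) = 222.3
  D: 0 + 1(41.78) = 41.78
Total out = 2636 mol; y_D = 41.78 / 2636 = 0.01585.

0.0159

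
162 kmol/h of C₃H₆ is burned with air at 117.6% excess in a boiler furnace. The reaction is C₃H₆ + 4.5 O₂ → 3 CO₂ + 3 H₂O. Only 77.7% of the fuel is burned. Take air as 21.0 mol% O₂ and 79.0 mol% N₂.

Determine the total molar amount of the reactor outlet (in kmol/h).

7780 kmol/h

Stoichiometric O₂ = 4.5 × 162 = 729 kmol/h; O₂ fed = 729 × 2.176 = 1586 kmol/h.
N₂ fed = 1586 × 79/21 = 5968 kmol/h.
Fuel reacted = 0.777 × 162 → ξ = 125.9 kmol/h.
Outlet (n = n₀ + ν ξ):
  C₃H₆: 162 − 1(125.9) = 36.13
  O₂: 1586 − 4.5(125.9) = 1020
  N₂: 5968 (inert)
  CO₂: 0 + 3(125.9) = 377.6
  H₂O: 0 + 3(125.9) = 377.6
Total out = 36.13 + 1020 + 5968 + 377.6 + 377.6 = 7779 kmol/h.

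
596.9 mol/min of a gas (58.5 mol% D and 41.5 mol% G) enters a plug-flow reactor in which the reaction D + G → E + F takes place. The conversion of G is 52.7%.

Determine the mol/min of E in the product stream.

G reacted = 0.527 × 247.7 = 130.5 mol/min; ν_G = −1, so ξ = 130.5/1 = 130.5 mol/min.
Outlet amounts (n = n₀ + ν ξ):
  D: 349.2 − 1(130.5) = 218.6
  G: 247.7 − 1(130.5) = 117.2
  E: 0 + 1(130.5) = 130.5
  F: 0 + 1(130.5) = 130.5

131 mol/min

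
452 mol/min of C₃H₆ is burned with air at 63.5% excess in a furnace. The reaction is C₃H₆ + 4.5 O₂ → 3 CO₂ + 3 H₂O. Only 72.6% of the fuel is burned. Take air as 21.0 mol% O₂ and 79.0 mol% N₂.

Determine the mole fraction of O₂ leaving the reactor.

0.112

Stoichiometric O₂ = 4.5 × 452 = 2034 mol/min; O₂ fed = 2034 × 1.635 = 3326 mol/min.
N₂ fed = 3326 × 79/21 = 12510 mol/min.
Fuel reacted = 0.726 × 452 → ξ = 328.2 mol/min.
Outlet (n = n₀ + ν ξ):
  C₃H₆: 452 − 1(328.2) = 123.8
  O₂: 3326 − 4.5(328.2) = 1849
  N₂: 12510 (inert)
  CO₂: 0 + 3(328.2) = 984.5
  H₂O: 0 + 3(328.2) = 984.5
Total out = 16450 mol/min; y_O₂ = 1849 / 16450 = 0.1124.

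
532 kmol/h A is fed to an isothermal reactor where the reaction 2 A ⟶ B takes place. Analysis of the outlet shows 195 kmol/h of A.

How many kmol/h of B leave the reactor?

168 kmol/h

For A: n = n₀ − 2ξ → 195 = 532 − 2ξ, giving ξ = 168.5 kmol/h.
Outlet amounts (n = n₀ + ν ξ):
  A: 532 − 2(168.5) = 195
  B: 0 + 1(168.5) = 168.5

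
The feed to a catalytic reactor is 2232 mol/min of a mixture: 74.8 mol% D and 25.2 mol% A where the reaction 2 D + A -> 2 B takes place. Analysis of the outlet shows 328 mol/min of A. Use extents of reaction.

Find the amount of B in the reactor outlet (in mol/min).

469 mol/min

For A: n = n₀ − 1ξ → 328 = 562.5 − 1ξ, giving ξ = 234.5 mol/min.
Outlet amounts (n = n₀ + ν ξ):
  D: 1670 − 2(234.5) = 1201
  A: 562.5 − 1(234.5) = 328
  B: 0 + 2(234.5) = 468.9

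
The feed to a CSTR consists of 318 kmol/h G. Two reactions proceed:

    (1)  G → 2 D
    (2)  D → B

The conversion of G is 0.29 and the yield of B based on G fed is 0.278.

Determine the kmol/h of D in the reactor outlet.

Conversion of G: G consumed = 1ξ₁ = 0.29 × 318 → ξ₁ = 92.22 kmol/h.
Yield of B: 1ξ₂ / 318 = 0.278 → ξ₂ = 88.4 kmol/h.
Outlet amounts (n = n₀ + Σ ν·ξ):
  G: 318 − 1(92.22) = 225.8
  D: 0 + 2(92.22) − 1(88.4) = 96.04
  B: 0 + 1(88.4) = 88.4

96 kmol/h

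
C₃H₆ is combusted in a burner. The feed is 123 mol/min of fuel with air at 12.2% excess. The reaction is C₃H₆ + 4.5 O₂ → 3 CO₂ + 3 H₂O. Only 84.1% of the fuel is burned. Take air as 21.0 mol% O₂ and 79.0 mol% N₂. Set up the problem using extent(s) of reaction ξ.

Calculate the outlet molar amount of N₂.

2340 mol/min

Stoichiometric O₂ = 4.5 × 123 = 553.5 mol/min; O₂ fed = 553.5 × 1.122 = 621 mol/min.
N₂ fed = 621 × 79/21 = 2336 mol/min.
Fuel reacted = 0.841 × 123 → ξ = 103.4 mol/min.
Outlet (n = n₀ + ν ξ):
  C₃H₆: 123 − 1(103.4) = 19.56
  O₂: 621 − 4.5(103.4) = 155.5
  N₂: 2336 (inert)
  CO₂: 0 + 3(103.4) = 310.3
  H₂O: 0 + 3(103.4) = 310.3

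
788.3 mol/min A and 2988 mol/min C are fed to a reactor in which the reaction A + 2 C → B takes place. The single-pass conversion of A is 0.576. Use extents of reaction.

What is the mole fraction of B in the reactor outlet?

A reacted = 0.576 × 788.3 = 454.1 mol/min; ν_A = −1, so ξ = 454.1/1 = 454.1 mol/min.
Outlet amounts (n = n₀ + ν ξ):
  A: 788.3 − 1(454.1) = 334.2
  C: 2988 − 2(454.1) = 2080
  B: 0 + 1(454.1) = 454.1
Total out = 2868 mol/min; y_B = 454.1 / 2868 = 0.1583.

0.158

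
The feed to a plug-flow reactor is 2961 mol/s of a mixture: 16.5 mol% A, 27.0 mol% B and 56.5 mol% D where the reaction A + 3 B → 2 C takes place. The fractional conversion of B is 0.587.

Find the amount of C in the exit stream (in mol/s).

313 mol/s

B reacted = 0.587 × 799.5 = 469.3 mol/s; ν_B = −3, so ξ = 469.3/3 = 156.4 mol/s.
Outlet amounts (n = n₀ + ν ξ):
  A: 488.6 − 1(156.4) = 332.1
  B: 799.5 − 3(156.4) = 330.2
  C: 0 + 2(156.4) = 312.9
  D: 1673 (inert)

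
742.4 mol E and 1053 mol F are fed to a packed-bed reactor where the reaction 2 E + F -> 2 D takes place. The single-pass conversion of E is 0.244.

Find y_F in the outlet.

0.565

E reacted = 0.244 × 742.4 = 181.1 mol; ν_E = −2, so ξ = 181.1/2 = 90.57 mol.
Outlet amounts (n = n₀ + ν ξ):
  E: 742.4 − 2(90.57) = 561.3
  F: 1053 − 1(90.57) = 962.4
  D: 0 + 2(90.57) = 181.1
Total out = 1705 mol; y_F = 962.4 / 1705 = 0.5645.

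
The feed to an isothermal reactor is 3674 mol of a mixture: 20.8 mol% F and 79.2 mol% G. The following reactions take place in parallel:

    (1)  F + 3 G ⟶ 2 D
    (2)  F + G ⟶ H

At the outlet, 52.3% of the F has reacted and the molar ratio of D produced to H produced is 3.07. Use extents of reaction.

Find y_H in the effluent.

Conversion of F: F consumed = 0.523 × 764.2 = 399.7 mol = 1ξ₁ + 1ξ₂.
Selectivity: 2ξ₁ / (1ξ₂) = 3.07 → ξ₁ = 1.535 ξ₂.
Substitute: (1·1.535 + 1) ξ₂ = 399.7 → ξ₂ = 157.7 mol, ξ₁ = 242 mol.
Outlet amounts (n = n₀ + Σ ν·ξ):
  F: 764.2 − 1(242) − 1(157.7) = 364.5
  G: 2910 − 3(242) − 1(157.7) = 2026
  D: 0 + 2(242) = 484
  H: 0 + 1(157.7) = 157.7
Total out = 3032 mol; y_H = 157.7 / 3032 = 0.05199.

0.052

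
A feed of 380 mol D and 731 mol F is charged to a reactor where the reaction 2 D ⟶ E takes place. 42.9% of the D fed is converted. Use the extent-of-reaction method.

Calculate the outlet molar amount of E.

D reacted = 0.429 × 380 = 163 mol; ν_D = −2, so ξ = 163/2 = 81.51 mol.
Outlet amounts (n = n₀ + ν ξ):
  D: 380 − 2(81.51) = 217
  E: 0 + 1(81.51) = 81.51
  F: 731 (inert)

81.5 mol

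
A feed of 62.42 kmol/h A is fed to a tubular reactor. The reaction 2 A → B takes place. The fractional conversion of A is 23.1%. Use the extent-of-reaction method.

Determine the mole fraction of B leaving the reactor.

0.131

A reacted = 0.231 × 62.42 = 14.42 kmol/h; ν_A = −2, so ξ = 14.42/2 = 7.21 kmol/h.
Outlet amounts (n = n₀ + ν ξ):
  A: 62.42 − 2(7.21) = 48
  B: 0 + 1(7.21) = 7.21
Total out = 55.21 kmol/h; y_B = 7.21 / 55.21 = 0.1306.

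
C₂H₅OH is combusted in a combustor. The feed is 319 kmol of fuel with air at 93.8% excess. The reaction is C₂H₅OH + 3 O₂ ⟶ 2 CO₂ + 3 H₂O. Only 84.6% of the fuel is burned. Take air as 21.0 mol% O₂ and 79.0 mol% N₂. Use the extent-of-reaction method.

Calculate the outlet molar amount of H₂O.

Stoichiometric O₂ = 3 × 319 = 957 kmol; O₂ fed = 957 × 1.938 = 1855 kmol.
N₂ fed = 1855 × 79/21 = 6977 kmol.
Fuel reacted = 0.846 × 319 → ξ = 269.9 kmol.
Outlet (n = n₀ + ν ξ):
  C₂H₅OH: 319 − 1(269.9) = 49.13
  O₂: 1855 − 3(269.9) = 1045
  N₂: 6977 (inert)
  CO₂: 0 + 2(269.9) = 539.7
  H₂O: 0 + 3(269.9) = 809.6

810 kmol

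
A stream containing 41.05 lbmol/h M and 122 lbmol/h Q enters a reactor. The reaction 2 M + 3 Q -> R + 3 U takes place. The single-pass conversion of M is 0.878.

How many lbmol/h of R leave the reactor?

M reacted = 0.878 × 41.05 = 36.04 lbmol/h; ν_M = −2, so ξ = 36.04/2 = 18.02 lbmol/h.
Outlet amounts (n = n₀ + ν ξ):
  M: 41.05 − 2(18.02) = 5.008
  Q: 122 − 3(18.02) = 67.94
  R: 0 + 1(18.02) = 18.02
  U: 0 + 3(18.02) = 54.06

18 lbmol/h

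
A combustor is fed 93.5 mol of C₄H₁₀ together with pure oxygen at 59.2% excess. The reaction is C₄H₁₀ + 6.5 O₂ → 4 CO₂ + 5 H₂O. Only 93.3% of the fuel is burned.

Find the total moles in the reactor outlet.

Stoichiometric O₂ = 6.5 × 93.5 = 607.8 mol; O₂ fed = 607.8 × 1.592 = 967.5 mol.
Fuel reacted = 0.933 × 93.5 → ξ = 87.24 mol.
Outlet (n = n₀ + ν ξ):
  C₄H₁₀: 93.5 − 1(87.24) = 6.264
  O₂: 967.5 − 6.5(87.24) = 400.5
  CO₂: 0 + 4(87.24) = 348.9
  H₂O: 0 + 5(87.24) = 436.2
Total out = 6.264 + 400.5 + 348.9 + 436.2 = 1192 mol.

1190 mol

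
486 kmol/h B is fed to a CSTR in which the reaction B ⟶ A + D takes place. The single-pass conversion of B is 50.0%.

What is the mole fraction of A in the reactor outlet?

B reacted = 0.5 × 486 = 243 kmol/h; ν_B = −1, so ξ = 243/1 = 243 kmol/h.
Outlet amounts (n = n₀ + ν ξ):
  B: 486 − 1(243) = 243
  A: 0 + 1(243) = 243
  D: 0 + 1(243) = 243
Total out = 729 kmol/h; y_A = 243 / 729 = 0.3333.

0.333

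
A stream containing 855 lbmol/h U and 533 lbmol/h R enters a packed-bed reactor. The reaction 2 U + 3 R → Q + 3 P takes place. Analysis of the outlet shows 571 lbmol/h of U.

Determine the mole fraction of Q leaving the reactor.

0.114

For U: n = n₀ − 2ξ → 571 = 855 − 2ξ, giving ξ = 142 lbmol/h.
Outlet amounts (n = n₀ + ν ξ):
  U: 855 − 2(142) = 571
  R: 533 − 3(142) = 107
  Q: 0 + 1(142) = 142
  P: 0 + 3(142) = 426
Total out = 1246 lbmol/h; y_Q = 142 / 1246 = 0.114.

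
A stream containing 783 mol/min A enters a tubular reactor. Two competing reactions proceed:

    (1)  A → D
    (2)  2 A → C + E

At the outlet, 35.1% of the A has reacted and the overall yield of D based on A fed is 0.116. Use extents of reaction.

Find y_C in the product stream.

0.117

Yield of D: 1ξ₁ / 783 = 0.116 → ξ₁ = 90.83 mol/min.
Conversion of A: 1ξ₁ + 2ξ₂ = 0.351 × 783 = 274.8 → ξ₂ = 92 mol/min.
Outlet amounts (n = n₀ + Σ ν·ξ):
  A: 783 − 1(90.83) − 2(92) = 508.2
  D: 0 + 1(90.83) = 90.83
  C: 0 + 1(92) = 92
  E: 0 + 1(92) = 92
Total out = 783 mol/min; y_C = 92 / 783 = 0.1175.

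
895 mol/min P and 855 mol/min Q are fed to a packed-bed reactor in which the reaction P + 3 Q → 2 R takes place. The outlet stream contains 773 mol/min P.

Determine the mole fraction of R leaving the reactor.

For P: n = n₀ − 1ξ → 773 = 895 − 1ξ, giving ξ = 122 mol/min.
Outlet amounts (n = n₀ + ν ξ):
  P: 895 − 1(122) = 773
  Q: 855 − 3(122) = 489
  R: 0 + 2(122) = 244
Total out = 1506 mol/min; y_R = 244 / 1506 = 0.162.

0.162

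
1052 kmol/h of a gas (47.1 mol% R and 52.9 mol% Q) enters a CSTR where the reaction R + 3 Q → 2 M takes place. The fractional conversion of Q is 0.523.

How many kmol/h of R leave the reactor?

398 kmol/h

Q reacted = 0.523 × 556.5 = 291.1 kmol/h; ν_Q = −3, so ξ = 291.1/3 = 97.02 kmol/h.
Outlet amounts (n = n₀ + ν ξ):
  R: 495.5 − 1(97.02) = 398.5
  Q: 556.5 − 3(97.02) = 265.5
  M: 0 + 2(97.02) = 194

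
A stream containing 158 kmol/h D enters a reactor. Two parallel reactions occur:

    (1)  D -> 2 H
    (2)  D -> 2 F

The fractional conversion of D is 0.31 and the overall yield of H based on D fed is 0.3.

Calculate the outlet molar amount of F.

50.6 kmol/h

Yield of H: 2ξ₁ / 158 = 0.3 → ξ₁ = 23.7 kmol/h.
Conversion of D: 1ξ₁ + 1ξ₂ = 0.31 × 158 = 48.98 → ξ₂ = 25.28 kmol/h.
Outlet amounts (n = n₀ + Σ ν·ξ):
  D: 158 − 1(23.7) − 1(25.28) = 109
  H: 0 + 2(23.7) = 47.4
  F: 0 + 2(25.28) = 50.56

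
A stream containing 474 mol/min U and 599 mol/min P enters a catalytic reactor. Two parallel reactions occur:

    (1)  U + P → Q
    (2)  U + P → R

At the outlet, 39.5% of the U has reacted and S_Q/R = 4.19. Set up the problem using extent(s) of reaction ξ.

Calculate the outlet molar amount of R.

36.1 mol/min

Conversion of U: U consumed = 0.395 × 474 = 187.2 mol/min = 1ξ₁ + 1ξ₂.
Selectivity: 1ξ₁ / (1ξ₂) = 4.19 → ξ₁ = 4.19 ξ₂.
Substitute: (1·4.19 + 1) ξ₂ = 187.2 → ξ₂ = 36.08 mol/min, ξ₁ = 151.2 mol/min.
Outlet amounts (n = n₀ + Σ ν·ξ):
  U: 474 − 1(151.2) − 1(36.08) = 286.8
  P: 599 − 1(151.2) − 1(36.08) = 411.8
  Q: 0 + 1(151.2) = 151.2
  R: 0 + 1(36.08) = 36.08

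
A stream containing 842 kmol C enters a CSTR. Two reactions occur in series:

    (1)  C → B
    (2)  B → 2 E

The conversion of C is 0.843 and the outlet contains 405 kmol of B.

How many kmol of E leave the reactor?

610 kmol

Conversion of C: C consumed = 1ξ₁ = 0.843 × 842 → ξ₁ = 709.8 kmol.
B balance: n_B = 0 + 1ξ₁ − 1ξ₂ = 405 → ξ₂ = (1·709.8 − 405)/1 = 304.8 kmol.
Outlet amounts (n = n₀ + Σ ν·ξ):
  C: 842 − 1(709.8) = 132.2
  B: 0 + 1(709.8) − 1(304.8) = 405
  E: 0 + 2(304.8) = 609.6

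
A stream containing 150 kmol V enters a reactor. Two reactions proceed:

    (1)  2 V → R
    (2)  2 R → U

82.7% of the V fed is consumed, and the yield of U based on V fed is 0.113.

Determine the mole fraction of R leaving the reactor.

Conversion of V: V consumed = 2ξ₁ = 0.827 × 150 → ξ₁ = 62.02 kmol.
Yield of U: 1ξ₂ / 150 = 0.113 → ξ₂ = 16.95 kmol.
Outlet amounts (n = n₀ + Σ ν·ξ):
  V: 150 − 2(62.02) = 25.95
  R: 0 + 1(62.02) − 2(16.95) = 28.12
  U: 0 + 1(16.95) = 16.95
Total out = 71.03 kmol; y_R = 28.12 / 71.03 = 0.396.

0.396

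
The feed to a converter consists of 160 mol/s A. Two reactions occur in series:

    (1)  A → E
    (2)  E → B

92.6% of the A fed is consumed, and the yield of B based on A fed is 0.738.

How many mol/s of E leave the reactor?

Conversion of A: A consumed = 1ξ₁ = 0.926 × 160 → ξ₁ = 148.2 mol/s.
Yield of B: 1ξ₂ / 160 = 0.738 → ξ₂ = 118.1 mol/s.
Outlet amounts (n = n₀ + Σ ν·ξ):
  A: 160 − 1(148.2) = 11.84
  E: 0 + 1(148.2) − 1(118.1) = 30.08
  B: 0 + 1(118.1) = 118.1

30.1 mol/s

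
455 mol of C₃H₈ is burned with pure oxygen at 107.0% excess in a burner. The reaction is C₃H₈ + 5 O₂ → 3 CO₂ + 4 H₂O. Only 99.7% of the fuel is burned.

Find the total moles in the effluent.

5620 mol

Stoichiometric O₂ = 5 × 455 = 2275 mol; O₂ fed = 2275 × 2.070 = 4709 mol.
Fuel reacted = 0.997 × 455 → ξ = 453.6 mol.
Outlet (n = n₀ + ν ξ):
  C₃H₈: 455 − 1(453.6) = 1.365
  O₂: 4709 − 5(453.6) = 2441
  CO₂: 0 + 3(453.6) = 1361
  H₂O: 0 + 4(453.6) = 1815
Total out = 1.365 + 2441 + 1361 + 1815 = 5618 mol.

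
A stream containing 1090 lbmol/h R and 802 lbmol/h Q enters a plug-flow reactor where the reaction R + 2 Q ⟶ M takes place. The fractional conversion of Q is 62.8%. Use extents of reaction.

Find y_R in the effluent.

Q reacted = 0.628 × 802 = 503.7 lbmol/h; ν_Q = −2, so ξ = 503.7/2 = 251.8 lbmol/h.
Outlet amounts (n = n₀ + ν ξ):
  R: 1090 − 1(251.8) = 838.2
  Q: 802 − 2(251.8) = 298.3
  M: 0 + 1(251.8) = 251.8
Total out = 1388 lbmol/h; y_R = 838.2 / 1388 = 0.6037.

0.604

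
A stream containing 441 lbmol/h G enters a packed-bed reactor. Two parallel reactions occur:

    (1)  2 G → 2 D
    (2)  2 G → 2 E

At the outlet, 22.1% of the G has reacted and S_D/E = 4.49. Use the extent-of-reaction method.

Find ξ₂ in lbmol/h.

Conversion of G: G consumed = 0.221 × 441 = 97.46 lbmol/h = 2ξ₁ + 2ξ₂.
Selectivity: 2ξ₁ / (2ξ₂) = 4.49 → ξ₁ = 4.49 ξ₂.
Substitute: (2·4.49 + 2) ξ₂ = 97.46 → ξ₂ = 8.876 lbmol/h, ξ₁ = 39.85 lbmol/h.
Outlet amounts (n = n₀ + Σ ν·ξ):
  G: 441 − 2(39.85) − 2(8.876) = 343.5
  D: 0 + 2(39.85) = 79.71
  E: 0 + 2(8.876) = 17.75

ξ₂ = 8.88 lbmol/h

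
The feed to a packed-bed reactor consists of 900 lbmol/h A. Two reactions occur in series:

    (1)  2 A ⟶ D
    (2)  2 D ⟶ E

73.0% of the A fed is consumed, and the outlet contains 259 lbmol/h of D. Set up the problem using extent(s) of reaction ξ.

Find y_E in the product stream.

0.0647

Conversion of A: A consumed = 2ξ₁ = 0.73 × 900 → ξ₁ = 328.5 lbmol/h.
D balance: n_D = 0 + 1ξ₁ − 2ξ₂ = 259 → ξ₂ = (1·328.5 − 259)/2 = 34.75 lbmol/h.
Outlet amounts (n = n₀ + Σ ν·ξ):
  A: 900 − 2(328.5) = 243
  D: 0 + 1(328.5) − 2(34.75) = 259
  E: 0 + 1(34.75) = 34.75
Total out = 536.8 lbmol/h; y_E = 34.75 / 536.8 = 0.06474.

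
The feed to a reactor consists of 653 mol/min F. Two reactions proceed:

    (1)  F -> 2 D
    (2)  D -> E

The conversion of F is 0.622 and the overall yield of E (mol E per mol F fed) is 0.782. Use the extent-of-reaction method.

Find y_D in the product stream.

0.285

Conversion of F: F consumed = 1ξ₁ = 0.622 × 653 → ξ₁ = 406.2 mol/min.
Yield of E: 1ξ₂ / 653 = 0.782 → ξ₂ = 510.6 mol/min.
Outlet amounts (n = n₀ + Σ ν·ξ):
  F: 653 − 1(406.2) = 246.8
  D: 0 + 2(406.2) − 1(510.6) = 301.7
  E: 0 + 1(510.6) = 510.6
Total out = 1059 mol/min; y_D = 301.7 / 1059 = 0.2848.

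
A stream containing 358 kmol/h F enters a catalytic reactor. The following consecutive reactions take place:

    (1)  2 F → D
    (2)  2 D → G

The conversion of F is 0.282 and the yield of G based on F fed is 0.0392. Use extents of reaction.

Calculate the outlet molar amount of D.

Conversion of F: F consumed = 2ξ₁ = 0.282 × 358 → ξ₁ = 50.48 kmol/h.
Yield of G: 1ξ₂ / 358 = 0.0392 → ξ₂ = 14.03 kmol/h.
Outlet amounts (n = n₀ + Σ ν·ξ):
  F: 358 − 2(50.48) = 257
  D: 0 + 1(50.48) − 2(14.03) = 22.41
  G: 0 + 1(14.03) = 14.03

22.4 kmol/h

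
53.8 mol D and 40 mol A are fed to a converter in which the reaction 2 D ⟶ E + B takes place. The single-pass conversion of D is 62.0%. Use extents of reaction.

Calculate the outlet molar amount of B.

16.7 mol

D reacted = 0.62 × 53.8 = 33.36 mol; ν_D = −2, so ξ = 33.36/2 = 16.68 mol.
Outlet amounts (n = n₀ + ν ξ):
  D: 53.8 − 2(16.68) = 20.44
  E: 0 + 1(16.68) = 16.68
  B: 0 + 1(16.68) = 16.68
  A: 40 (inert)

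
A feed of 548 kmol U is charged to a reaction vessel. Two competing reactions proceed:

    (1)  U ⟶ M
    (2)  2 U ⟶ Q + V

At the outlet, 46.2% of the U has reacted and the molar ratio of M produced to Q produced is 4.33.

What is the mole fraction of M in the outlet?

Conversion of U: U consumed = 0.462 × 548 = 253.2 kmol = 1ξ₁ + 2ξ₂.
Selectivity: 1ξ₁ / (1ξ₂) = 4.33 → ξ₁ = 4.33 ξ₂.
Substitute: (1·4.33 + 2) ξ₂ = 253.2 → ξ₂ = 40 kmol, ξ₁ = 173.2 kmol.
Outlet amounts (n = n₀ + Σ ν·ξ):
  U: 548 − 1(173.2) − 2(40) = 294.8
  M: 0 + 1(173.2) = 173.2
  Q: 0 + 1(40) = 40
  V: 0 + 1(40) = 40
Total out = 548 kmol; y_M = 173.2 / 548 = 0.316.

0.316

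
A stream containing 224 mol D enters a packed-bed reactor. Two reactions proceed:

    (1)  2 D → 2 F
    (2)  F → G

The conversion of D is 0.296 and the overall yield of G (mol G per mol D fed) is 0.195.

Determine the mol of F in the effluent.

22.6 mol

Conversion of D: D consumed = 2ξ₁ = 0.296 × 224 → ξ₁ = 33.15 mol.
Yield of G: 1ξ₂ / 224 = 0.195 → ξ₂ = 43.68 mol.
Outlet amounts (n = n₀ + Σ ν·ξ):
  D: 224 − 2(33.15) = 157.7
  F: 0 + 2(33.15) − 1(43.68) = 22.62
  G: 0 + 1(43.68) = 43.68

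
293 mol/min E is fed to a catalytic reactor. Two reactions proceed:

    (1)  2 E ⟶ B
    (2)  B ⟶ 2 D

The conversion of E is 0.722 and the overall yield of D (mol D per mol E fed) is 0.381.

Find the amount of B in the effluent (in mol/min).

Conversion of E: E consumed = 2ξ₁ = 0.722 × 293 → ξ₁ = 105.8 mol/min.
Yield of D: 2ξ₂ / 293 = 0.381 → ξ₂ = 55.82 mol/min.
Outlet amounts (n = n₀ + Σ ν·ξ):
  E: 293 − 2(105.8) = 81.45
  B: 0 + 1(105.8) − 1(55.82) = 49.96
  D: 0 + 2(55.82) = 111.6

50 mol/min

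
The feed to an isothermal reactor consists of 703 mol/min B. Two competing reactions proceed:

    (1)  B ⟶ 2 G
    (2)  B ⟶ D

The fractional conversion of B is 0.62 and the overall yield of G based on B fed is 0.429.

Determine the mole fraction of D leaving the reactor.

Yield of G: 2ξ₁ / 703 = 0.429 → ξ₁ = 150.8 mol/min.
Conversion of B: 1ξ₁ + 1ξ₂ = 0.62 × 703 = 435.9 → ξ₂ = 285.1 mol/min.
Outlet amounts (n = n₀ + Σ ν·ξ):
  B: 703 − 1(150.8) − 1(285.1) = 267.1
  G: 0 + 2(150.8) = 301.6
  D: 0 + 1(285.1) = 285.1
Total out = 853.8 mol/min; y_D = 285.1 / 853.8 = 0.3339.

0.334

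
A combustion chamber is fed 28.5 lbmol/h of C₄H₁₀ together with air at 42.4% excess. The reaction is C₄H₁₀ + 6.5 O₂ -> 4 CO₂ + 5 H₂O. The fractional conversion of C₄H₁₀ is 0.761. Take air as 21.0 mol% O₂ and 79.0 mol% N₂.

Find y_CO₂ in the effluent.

Stoichiometric O₂ = 6.5 × 28.5 = 185.2 lbmol/h; O₂ fed = 185.2 × 1.424 = 263.8 lbmol/h.
N₂ fed = 263.8 × 79/21 = 992.4 lbmol/h.
Fuel reacted = 0.761 × 28.5 → ξ = 21.69 lbmol/h.
Outlet (n = n₀ + ν ξ):
  C₄H₁₀: 28.5 − 1(21.69) = 6.811
  O₂: 263.8 − 6.5(21.69) = 122.8
  N₂: 992.4 (inert)
  CO₂: 0 + 4(21.69) = 86.75
  H₂O: 0 + 5(21.69) = 108.4
Total out = 1317 lbmol/h; y_CO₂ = 86.75 / 1317 = 0.06586.

0.0659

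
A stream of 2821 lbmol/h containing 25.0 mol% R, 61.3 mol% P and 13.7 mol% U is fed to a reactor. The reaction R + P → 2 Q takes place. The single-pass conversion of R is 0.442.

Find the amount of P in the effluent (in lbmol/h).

R reacted = 0.442 × 705.2 = 311.7 lbmol/h; ν_R = −1, so ξ = 311.7/1 = 311.7 lbmol/h.
Outlet amounts (n = n₀ + ν ξ):
  R: 705.2 − 1(311.7) = 393.5
  P: 1729 − 1(311.7) = 1418
  Q: 0 + 2(311.7) = 623.4
  U: 386.5 (inert)

1420 lbmol/h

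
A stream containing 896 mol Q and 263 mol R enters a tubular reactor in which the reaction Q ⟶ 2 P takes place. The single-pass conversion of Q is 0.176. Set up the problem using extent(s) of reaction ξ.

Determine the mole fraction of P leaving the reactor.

Q reacted = 0.176 × 896 = 157.7 mol; ν_Q = −1, so ξ = 157.7/1 = 157.7 mol.
Outlet amounts (n = n₀ + ν ξ):
  Q: 896 − 1(157.7) = 738.3
  P: 0 + 2(157.7) = 315.4
  R: 263 (inert)
Total out = 1317 mol; y_P = 315.4 / 1317 = 0.2395.

0.24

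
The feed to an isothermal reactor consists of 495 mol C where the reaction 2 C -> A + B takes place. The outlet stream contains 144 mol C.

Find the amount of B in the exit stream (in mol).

For C: n = n₀ − 2ξ → 144 = 495 − 2ξ, giving ξ = 175.5 mol.
Outlet amounts (n = n₀ + ν ξ):
  C: 495 − 2(175.5) = 144
  A: 0 + 1(175.5) = 175.5
  B: 0 + 1(175.5) = 175.5

176 mol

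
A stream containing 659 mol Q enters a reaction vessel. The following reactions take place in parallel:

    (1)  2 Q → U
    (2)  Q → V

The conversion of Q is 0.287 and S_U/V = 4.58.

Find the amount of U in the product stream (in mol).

85.3 mol

Conversion of Q: Q consumed = 0.287 × 659 = 189.1 mol = 2ξ₁ + 1ξ₂.
Selectivity: 1ξ₁ / (1ξ₂) = 4.58 → ξ₁ = 4.58 ξ₂.
Substitute: (2·4.58 + 1) ξ₂ = 189.1 → ξ₂ = 18.62 mol, ξ₁ = 85.26 mol.
Outlet amounts (n = n₀ + Σ ν·ξ):
  Q: 659 − 2(85.26) − 1(18.62) = 469.9
  U: 0 + 1(85.26) = 85.26
  V: 0 + 1(18.62) = 18.62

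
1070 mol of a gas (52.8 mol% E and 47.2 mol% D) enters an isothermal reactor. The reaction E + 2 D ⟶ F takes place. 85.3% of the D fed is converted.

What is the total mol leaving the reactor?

D reacted = 0.853 × 505 = 430.8 mol; ν_D = −2, so ξ = 430.8/2 = 215.4 mol.
Outlet amounts (n = n₀ + ν ξ):
  E: 565 − 1(215.4) = 349.6
  D: 505 − 2(215.4) = 74.24
  F: 0 + 1(215.4) = 215.4
Total out = 349.6 + 74.24 + 215.4 = 639.2 mol.

639 mol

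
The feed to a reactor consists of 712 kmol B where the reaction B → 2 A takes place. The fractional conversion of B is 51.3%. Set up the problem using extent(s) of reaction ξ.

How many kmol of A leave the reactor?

B reacted = 0.513 × 712 = 365.3 kmol; ν_B = −1, so ξ = 365.3/1 = 365.3 kmol.
Outlet amounts (n = n₀ + ν ξ):
  B: 712 − 1(365.3) = 346.7
  A: 0 + 2(365.3) = 730.5

731 kmol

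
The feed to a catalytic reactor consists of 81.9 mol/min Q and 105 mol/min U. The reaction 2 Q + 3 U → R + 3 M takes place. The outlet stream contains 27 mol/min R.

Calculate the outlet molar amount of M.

For R: n = n₀ + 1ξ → 27 = 0 + 1ξ, giving ξ = 27 mol/min.
Outlet amounts (n = n₀ + ν ξ):
  Q: 81.9 − 2(27) = 27.9
  U: 105 − 3(27) = 24
  R: 0 + 1(27) = 27
  M: 0 + 3(27) = 81

81 mol/min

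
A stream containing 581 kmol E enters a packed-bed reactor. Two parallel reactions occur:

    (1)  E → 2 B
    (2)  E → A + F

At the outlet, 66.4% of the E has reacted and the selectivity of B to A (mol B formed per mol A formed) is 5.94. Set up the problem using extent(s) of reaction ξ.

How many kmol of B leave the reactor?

Conversion of E: E consumed = 0.664 × 581 = 385.8 kmol = 1ξ₁ + 1ξ₂.
Selectivity: 2ξ₁ / (1ξ₂) = 5.94 → ξ₁ = 2.97 ξ₂.
Substitute: (1·2.97 + 1) ξ₂ = 385.8 → ξ₂ = 97.17 kmol, ξ₁ = 288.6 kmol.
Outlet amounts (n = n₀ + Σ ν·ξ):
  E: 581 − 1(288.6) − 1(97.17) = 195.2
  B: 0 + 2(288.6) = 577.2
  A: 0 + 1(97.17) = 97.17
  F: 0 + 1(97.17) = 97.17

577 kmol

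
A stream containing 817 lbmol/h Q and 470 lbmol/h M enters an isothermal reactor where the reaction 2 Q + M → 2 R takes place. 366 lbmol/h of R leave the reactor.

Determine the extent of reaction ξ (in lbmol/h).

ξ = 183 lbmol/h

For R: n = n₀ + 2ξ → 366 = 0 + 2ξ, giving ξ = 183 lbmol/h.
Outlet amounts (n = n₀ + ν ξ):
  Q: 817 − 2(183) = 451
  M: 470 − 1(183) = 287
  R: 0 + 2(183) = 366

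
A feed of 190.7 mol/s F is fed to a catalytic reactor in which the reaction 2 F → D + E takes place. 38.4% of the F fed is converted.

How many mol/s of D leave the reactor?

F reacted = 0.384 × 190.7 = 73.23 mol/s; ν_F = −2, so ξ = 73.23/2 = 36.61 mol/s.
Outlet amounts (n = n₀ + ν ξ):
  F: 190.7 − 2(36.61) = 117.5
  D: 0 + 1(36.61) = 36.61
  E: 0 + 1(36.61) = 36.61

36.6 mol/s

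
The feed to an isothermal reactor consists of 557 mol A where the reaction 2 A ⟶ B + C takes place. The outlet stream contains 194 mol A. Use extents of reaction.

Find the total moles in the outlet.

For A: n = n₀ − 2ξ → 194 = 557 − 2ξ, giving ξ = 181.5 mol.
Outlet amounts (n = n₀ + ν ξ):
  A: 557 − 2(181.5) = 194
  B: 0 + 1(181.5) = 181.5
  C: 0 + 1(181.5) = 181.5
Total out = 194 + 181.5 + 181.5 = 557 mol.

557 mol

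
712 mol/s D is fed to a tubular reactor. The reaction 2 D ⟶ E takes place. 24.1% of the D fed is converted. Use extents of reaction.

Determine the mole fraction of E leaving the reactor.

0.137

D reacted = 0.241 × 712 = 171.6 mol/s; ν_D = −2, so ξ = 171.6/2 = 85.8 mol/s.
Outlet amounts (n = n₀ + ν ξ):
  D: 712 − 2(85.8) = 540.4
  E: 0 + 1(85.8) = 85.8
Total out = 626.2 mol/s; y_E = 85.8 / 626.2 = 0.137.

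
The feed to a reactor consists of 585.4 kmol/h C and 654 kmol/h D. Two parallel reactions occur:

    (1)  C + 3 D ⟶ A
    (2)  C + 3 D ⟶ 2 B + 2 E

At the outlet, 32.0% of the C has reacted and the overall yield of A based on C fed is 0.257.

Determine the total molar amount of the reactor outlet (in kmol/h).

Yield of A: 1ξ₁ / 585.4 = 0.257 → ξ₁ = 150.4 kmol/h.
Conversion of C: 1ξ₁ + 1ξ₂ = 0.32 × 585.4 = 187.3 → ξ₂ = 36.88 kmol/h.
Outlet amounts (n = n₀ + Σ ν·ξ):
  C: 585.4 − 1(150.4) − 1(36.88) = 398.1
  D: 654 − 3(150.4) − 3(36.88) = 92.02
  A: 0 + 1(150.4) = 150.4
  B: 0 + 2(36.88) = 73.76
  E: 0 + 2(36.88) = 73.76
Total out = 398.1 + 92.02 + 150.4 + 73.76 + 73.76 = 788.1 kmol/h.

788 kmol/h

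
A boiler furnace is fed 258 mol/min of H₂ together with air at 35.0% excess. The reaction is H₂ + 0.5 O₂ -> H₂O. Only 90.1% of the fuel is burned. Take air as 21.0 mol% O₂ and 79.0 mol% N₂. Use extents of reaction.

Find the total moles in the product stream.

Stoichiometric O₂ = 0.5 × 258 = 129 mol/min; O₂ fed = 129 × 1.350 = 174.2 mol/min.
N₂ fed = 174.2 × 79/21 = 655.1 mol/min.
Fuel reacted = 0.901 × 258 → ξ = 232.5 mol/min.
Outlet (n = n₀ + ν ξ):
  H₂: 258 − 1(232.5) = 25.54
  O₂: 174.2 − 0.5(232.5) = 57.92
  N₂: 655.1 (inert)
  H₂O: 0 + 1(232.5) = 232.5
Total out = 25.54 + 57.92 + 655.1 + 232.5 = 971.1 mol/min.

971 mol/min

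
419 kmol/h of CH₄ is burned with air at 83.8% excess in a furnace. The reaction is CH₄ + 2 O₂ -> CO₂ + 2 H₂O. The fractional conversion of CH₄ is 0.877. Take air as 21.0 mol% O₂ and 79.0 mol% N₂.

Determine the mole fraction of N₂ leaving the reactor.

Stoichiometric O₂ = 2 × 419 = 838 kmol/h; O₂ fed = 838 × 1.838 = 1540 kmol/h.
N₂ fed = 1540 × 79/21 = 5794 kmol/h.
Fuel reacted = 0.877 × 419 → ξ = 367.5 kmol/h.
Outlet (n = n₀ + ν ξ):
  CH₄: 419 − 1(367.5) = 51.54
  O₂: 1540 − 2(367.5) = 805.3
  N₂: 5794 (inert)
  CO₂: 0 + 1(367.5) = 367.5
  H₂O: 0 + 2(367.5) = 734.9
Total out = 7753 kmol/h; y_N₂ = 5794 / 7753 = 0.7473.

0.747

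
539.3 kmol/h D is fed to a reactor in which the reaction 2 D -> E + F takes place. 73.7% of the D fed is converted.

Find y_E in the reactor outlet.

D reacted = 0.737 × 539.3 = 397.5 kmol/h; ν_D = −2, so ξ = 397.5/2 = 198.7 kmol/h.
Outlet amounts (n = n₀ + ν ξ):
  D: 539.3 − 2(198.7) = 141.8
  E: 0 + 1(198.7) = 198.7
  F: 0 + 1(198.7) = 198.7
Total out = 539.3 kmol/h; y_E = 198.7 / 539.3 = 0.3685.

0.368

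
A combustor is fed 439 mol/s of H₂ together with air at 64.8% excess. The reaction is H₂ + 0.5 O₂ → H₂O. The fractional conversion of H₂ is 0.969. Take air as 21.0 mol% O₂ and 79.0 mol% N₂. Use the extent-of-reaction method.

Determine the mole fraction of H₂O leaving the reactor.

0.218

Stoichiometric O₂ = 0.5 × 439 = 219.5 mol/s; O₂ fed = 219.5 × 1.648 = 361.7 mol/s.
N₂ fed = 361.7 × 79/21 = 1361 mol/s.
Fuel reacted = 0.969 × 439 → ξ = 425.4 mol/s.
Outlet (n = n₀ + ν ξ):
  H₂: 439 − 1(425.4) = 13.61
  O₂: 361.7 − 0.5(425.4) = 149
  N₂: 1361 (inert)
  H₂O: 0 + 1(425.4) = 425.4
Total out = 1949 mol/s; y_H₂O = 425.4 / 1949 = 0.2183.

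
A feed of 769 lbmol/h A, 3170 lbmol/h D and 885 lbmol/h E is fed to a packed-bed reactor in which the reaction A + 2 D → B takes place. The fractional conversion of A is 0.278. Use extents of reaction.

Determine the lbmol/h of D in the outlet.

2740 lbmol/h

A reacted = 0.278 × 769 = 213.8 lbmol/h; ν_A = −1, so ξ = 213.8/1 = 213.8 lbmol/h.
Outlet amounts (n = n₀ + ν ξ):
  A: 769 − 1(213.8) = 555.2
  D: 3170 − 2(213.8) = 2742
  B: 0 + 1(213.8) = 213.8
  E: 885 (inert)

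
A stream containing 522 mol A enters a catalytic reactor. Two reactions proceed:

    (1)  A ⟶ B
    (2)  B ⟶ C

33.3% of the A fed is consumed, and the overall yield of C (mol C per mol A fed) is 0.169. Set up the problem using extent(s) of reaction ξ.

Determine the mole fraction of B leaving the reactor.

0.164

Conversion of A: A consumed = 1ξ₁ = 0.333 × 522 → ξ₁ = 173.8 mol.
Yield of C: 1ξ₂ / 522 = 0.169 → ξ₂ = 88.22 mol.
Outlet amounts (n = n₀ + Σ ν·ξ):
  A: 522 − 1(173.8) = 348.2
  B: 0 + 1(173.8) − 1(88.22) = 85.61
  C: 0 + 1(88.22) = 88.22
Total out = 522 mol; y_B = 85.61 / 522 = 0.164.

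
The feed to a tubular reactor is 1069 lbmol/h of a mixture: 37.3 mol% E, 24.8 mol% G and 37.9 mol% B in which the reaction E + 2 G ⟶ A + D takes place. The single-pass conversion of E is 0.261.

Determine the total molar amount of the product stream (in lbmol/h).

E reacted = 0.261 × 398.7 = 104.1 lbmol/h; ν_E = −1, so ξ = 104.1/1 = 104.1 lbmol/h.
Outlet amounts (n = n₀ + ν ξ):
  E: 398.7 − 1(104.1) = 294.7
  G: 265.1 − 2(104.1) = 56.97
  A: 0 + 1(104.1) = 104.1
  D: 0 + 1(104.1) = 104.1
  B: 405.2 (inert)
Total out = 294.7 + 56.97 + 104.1 + 104.1 + 405.2 = 964.9 lbmol/h.

965 lbmol/h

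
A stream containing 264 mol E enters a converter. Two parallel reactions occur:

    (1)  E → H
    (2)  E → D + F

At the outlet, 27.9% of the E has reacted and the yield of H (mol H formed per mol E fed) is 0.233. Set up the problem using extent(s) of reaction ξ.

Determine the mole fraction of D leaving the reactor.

0.044

Yield of H: 1ξ₁ / 264 = 0.233 → ξ₁ = 61.51 mol.
Conversion of E: 1ξ₁ + 1ξ₂ = 0.279 × 264 = 73.66 → ξ₂ = 12.14 mol.
Outlet amounts (n = n₀ + Σ ν·ξ):
  E: 264 − 1(61.51) − 1(12.14) = 190.3
  H: 0 + 1(61.51) = 61.51
  D: 0 + 1(12.14) = 12.14
  F: 0 + 1(12.14) = 12.14
Total out = 276.1 mol; y_D = 12.14 / 276.1 = 0.04398.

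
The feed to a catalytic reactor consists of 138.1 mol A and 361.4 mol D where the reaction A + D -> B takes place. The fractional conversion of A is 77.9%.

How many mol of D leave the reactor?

254 mol

A reacted = 0.779 × 138.1 = 107.6 mol; ν_A = −1, so ξ = 107.6/1 = 107.6 mol.
Outlet amounts (n = n₀ + ν ξ):
  A: 138.1 − 1(107.6) = 30.52
  D: 361.4 − 1(107.6) = 253.8
  B: 0 + 1(107.6) = 107.6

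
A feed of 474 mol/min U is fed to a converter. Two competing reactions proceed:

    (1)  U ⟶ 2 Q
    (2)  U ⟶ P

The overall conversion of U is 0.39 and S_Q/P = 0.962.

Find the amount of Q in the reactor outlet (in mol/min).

120 mol/min

Conversion of U: U consumed = 0.39 × 474 = 184.9 mol/min = 1ξ₁ + 1ξ₂.
Selectivity: 2ξ₁ / (1ξ₂) = 0.962 → ξ₁ = 0.481 ξ₂.
Substitute: (1·0.481 + 1) ξ₂ = 184.9 → ξ₂ = 124.8 mol/min, ξ₁ = 60.04 mol/min.
Outlet amounts (n = n₀ + Σ ν·ξ):
  U: 474 − 1(60.04) − 1(124.8) = 289.1
  Q: 0 + 2(60.04) = 120.1
  P: 0 + 1(124.8) = 124.8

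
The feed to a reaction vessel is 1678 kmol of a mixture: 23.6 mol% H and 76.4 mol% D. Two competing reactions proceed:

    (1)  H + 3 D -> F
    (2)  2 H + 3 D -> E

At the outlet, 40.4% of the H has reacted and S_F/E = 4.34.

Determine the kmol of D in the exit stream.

878 kmol

Conversion of H: H consumed = 0.404 × 396 = 160 kmol = 1ξ₁ + 2ξ₂.
Selectivity: 1ξ₁ / (1ξ₂) = 4.34 → ξ₁ = 4.34 ξ₂.
Substitute: (1·4.34 + 2) ξ₂ = 160 → ξ₂ = 25.23 kmol, ξ₁ = 109.5 kmol.
Outlet amounts (n = n₀ + Σ ν·ξ):
  H: 396 − 1(109.5) − 2(25.23) = 236
  D: 1282 − 3(109.5) − 3(25.23) = 877.7
  F: 0 + 1(109.5) = 109.5
  E: 0 + 1(25.23) = 25.23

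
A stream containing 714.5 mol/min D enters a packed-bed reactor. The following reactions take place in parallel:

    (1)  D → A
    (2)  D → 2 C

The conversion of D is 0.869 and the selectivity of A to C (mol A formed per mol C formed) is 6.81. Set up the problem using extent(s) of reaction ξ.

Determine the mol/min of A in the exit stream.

578 mol/min

Conversion of D: D consumed = 0.869 × 714.5 = 620.9 mol/min = 1ξ₁ + 1ξ₂.
Selectivity: 1ξ₁ / (2ξ₂) = 6.81 → ξ₁ = 13.62 ξ₂.
Substitute: (1·13.62 + 1) ξ₂ = 620.9 → ξ₂ = 42.47 mol/min, ξ₁ = 578.4 mol/min.
Outlet amounts (n = n₀ + Σ ν·ξ):
  D: 714.5 − 1(578.4) − 1(42.47) = 93.6
  A: 0 + 1(578.4) = 578.4
  C: 0 + 2(42.47) = 84.94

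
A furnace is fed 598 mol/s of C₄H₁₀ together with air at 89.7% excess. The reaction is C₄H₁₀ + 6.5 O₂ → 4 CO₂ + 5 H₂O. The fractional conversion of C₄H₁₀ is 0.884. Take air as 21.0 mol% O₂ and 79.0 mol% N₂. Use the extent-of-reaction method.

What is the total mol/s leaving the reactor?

Stoichiometric O₂ = 6.5 × 598 = 3887 mol/s; O₂ fed = 3887 × 1.897 = 7374 mol/s.
N₂ fed = 7374 × 79/21 = 27740 mol/s.
Fuel reacted = 0.884 × 598 → ξ = 528.6 mol/s.
Outlet (n = n₀ + ν ξ):
  C₄H₁₀: 598 − 1(528.6) = 69.37
  O₂: 7374 − 6.5(528.6) = 3938
  N₂: 27740 (inert)
  CO₂: 0 + 4(528.6) = 2115
  H₂O: 0 + 5(528.6) = 2643
Total out = 69.37 + 3938 + 27740 + 2115 + 2643 = 36500 mol/s.

36500 mol/s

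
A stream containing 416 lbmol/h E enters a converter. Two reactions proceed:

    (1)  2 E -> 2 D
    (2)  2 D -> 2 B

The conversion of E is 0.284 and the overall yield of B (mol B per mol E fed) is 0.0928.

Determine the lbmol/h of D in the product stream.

79.5 lbmol/h

Conversion of E: E consumed = 2ξ₁ = 0.284 × 416 → ξ₁ = 59.07 lbmol/h.
Yield of B: 2ξ₂ / 416 = 0.0928 → ξ₂ = 19.3 lbmol/h.
Outlet amounts (n = n₀ + Σ ν·ξ):
  E: 416 − 2(59.07) = 297.9
  D: 0 + 2(59.07) − 2(19.3) = 79.54
  B: 0 + 2(19.3) = 38.6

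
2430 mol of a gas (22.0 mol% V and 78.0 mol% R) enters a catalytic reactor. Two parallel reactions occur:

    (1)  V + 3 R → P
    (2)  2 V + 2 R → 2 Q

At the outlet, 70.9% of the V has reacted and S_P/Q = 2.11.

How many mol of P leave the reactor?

257 mol

Conversion of V: V consumed = 0.709 × 534.6 = 379 mol = 1ξ₁ + 2ξ₂.
Selectivity: 1ξ₁ / (2ξ₂) = 2.11 → ξ₁ = 4.22 ξ₂.
Substitute: (1·4.22 + 2) ξ₂ = 379 → ξ₂ = 60.94 mol, ξ₁ = 257.2 mol.
Outlet amounts (n = n₀ + Σ ν·ξ):
  V: 534.6 − 1(257.2) − 2(60.94) = 155.6
  R: 1895 − 3(257.2) − 2(60.94) = 1002
  P: 0 + 1(257.2) = 257.2
  Q: 0 + 2(60.94) = 121.9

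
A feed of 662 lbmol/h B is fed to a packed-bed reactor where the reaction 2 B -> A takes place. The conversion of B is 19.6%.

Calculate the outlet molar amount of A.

B reacted = 0.196 × 662 = 129.8 lbmol/h; ν_B = −2, so ξ = 129.8/2 = 64.88 lbmol/h.
Outlet amounts (n = n₀ + ν ξ):
  B: 662 − 2(64.88) = 532.2
  A: 0 + 1(64.88) = 64.88

64.9 lbmol/h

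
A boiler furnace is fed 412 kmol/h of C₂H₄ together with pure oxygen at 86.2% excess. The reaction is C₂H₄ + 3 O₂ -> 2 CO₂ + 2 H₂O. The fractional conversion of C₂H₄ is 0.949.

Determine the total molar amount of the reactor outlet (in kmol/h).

Stoichiometric O₂ = 3 × 412 = 1236 kmol/h; O₂ fed = 1236 × 1.862 = 2301 kmol/h.
Fuel reacted = 0.949 × 412 → ξ = 391 kmol/h.
Outlet (n = n₀ + ν ξ):
  C₂H₄: 412 − 1(391) = 21.01
  O₂: 2301 − 3(391) = 1128
  CO₂: 0 + 2(391) = 782
  H₂O: 0 + 2(391) = 782
Total out = 21.01 + 1128 + 782 + 782 = 2713 kmol/h.

2710 kmol/h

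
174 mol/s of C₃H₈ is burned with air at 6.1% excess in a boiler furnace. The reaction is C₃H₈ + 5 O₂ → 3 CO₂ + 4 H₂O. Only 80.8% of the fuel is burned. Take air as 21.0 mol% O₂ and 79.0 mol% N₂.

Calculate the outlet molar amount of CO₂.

422 mol/s

Stoichiometric O₂ = 5 × 174 = 870 mol/s; O₂ fed = 870 × 1.061 = 923.1 mol/s.
N₂ fed = 923.1 × 79/21 = 3473 mol/s.
Fuel reacted = 0.808 × 174 → ξ = 140.6 mol/s.
Outlet (n = n₀ + ν ξ):
  C₃H₈: 174 − 1(140.6) = 33.41
  O₂: 923.1 − 5(140.6) = 220.1
  N₂: 3473 (inert)
  CO₂: 0 + 3(140.6) = 421.8
  H₂O: 0 + 4(140.6) = 562.4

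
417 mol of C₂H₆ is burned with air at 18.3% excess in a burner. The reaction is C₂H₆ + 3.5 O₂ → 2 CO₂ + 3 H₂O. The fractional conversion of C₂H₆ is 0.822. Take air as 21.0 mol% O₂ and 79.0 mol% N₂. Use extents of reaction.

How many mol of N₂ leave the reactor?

Stoichiometric O₂ = 3.5 × 417 = 1460 mol; O₂ fed = 1460 × 1.183 = 1727 mol.
N₂ fed = 1727 × 79/21 = 6495 mol.
Fuel reacted = 0.822 × 417 → ξ = 342.8 mol.
Outlet (n = n₀ + ν ξ):
  C₂H₆: 417 − 1(342.8) = 74.23
  O₂: 1727 − 3.5(342.8) = 526.9
  N₂: 6495 (inert)
  CO₂: 0 + 2(342.8) = 685.5
  H₂O: 0 + 3(342.8) = 1028

6500 mol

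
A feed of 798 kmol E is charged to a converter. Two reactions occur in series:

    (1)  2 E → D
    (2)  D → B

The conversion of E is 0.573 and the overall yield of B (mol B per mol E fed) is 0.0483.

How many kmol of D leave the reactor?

Conversion of E: E consumed = 2ξ₁ = 0.573 × 798 → ξ₁ = 228.6 kmol.
Yield of B: 1ξ₂ / 798 = 0.0483 → ξ₂ = 38.54 kmol.
Outlet amounts (n = n₀ + Σ ν·ξ):
  E: 798 − 2(228.6) = 340.7
  D: 0 + 1(228.6) − 1(38.54) = 190.1
  B: 0 + 1(38.54) = 38.54

190 kmol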